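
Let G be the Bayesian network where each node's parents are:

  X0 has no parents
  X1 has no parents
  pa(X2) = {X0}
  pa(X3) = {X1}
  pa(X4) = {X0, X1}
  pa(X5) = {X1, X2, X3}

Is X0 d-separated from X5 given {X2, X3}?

Yes

3 paths connect X0 and X5; each must be blocked for d-separation to hold:
Path 1: X0 → X4 ← X1 → X5
  X4 is a collider here and neither X4 nor any of its descendants is conditioned on, so the collider stays closed — the path is blocked at X4.
Path 2: X0 → X4 ← X1 → X3 → X5
  X4 is a collider here and neither X4 nor any of its descendants is conditioned on, so the collider stays closed — the path is blocked at X4.
Path 3: X0 → X2 → X5
  X2 is a chain here and X2 is conditioned on, so the path is blocked at X2.
All paths are blocked; X0 ⊥ X5 | {X2, X3} holds.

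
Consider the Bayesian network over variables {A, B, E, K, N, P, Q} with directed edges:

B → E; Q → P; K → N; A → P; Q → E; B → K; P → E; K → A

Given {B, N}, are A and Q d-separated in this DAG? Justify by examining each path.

4 paths connect A and Q; each must be blocked for d-separation to hold:
Path 1: A ← K ← B → E ← P ← Q
  B is a fork here and B is conditioned on, so the path is blocked at B.
Path 2: A ← K ← B → E ← Q
  B is a fork here and B is conditioned on, so the path is blocked at B.
Path 3: A → P → E ← Q
  E is a collider here and neither E nor any of its descendants is conditioned on, so the collider stays closed — the path is blocked at E.
Path 4: A → P ← Q
  P is a collider here and neither P nor any of its descendants is conditioned on, so the collider stays closed — the path is blocked at P.
Every path is blocked, so A and Q are d-separated given {B, N}.

Yes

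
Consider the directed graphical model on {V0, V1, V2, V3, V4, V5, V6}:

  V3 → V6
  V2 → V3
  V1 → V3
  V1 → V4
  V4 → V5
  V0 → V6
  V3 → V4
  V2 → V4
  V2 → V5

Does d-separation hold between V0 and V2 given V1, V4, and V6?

No — V0 and V2 are not d-separated given {V1, V4, V6}.

5 paths connect V0 and V2; each must be blocked for d-separation to hold:
Path 1: V0 → V6 ← V3 ← V1 → V4 ← V2
  V1 is a fork here and V1 is conditioned on, so the path is blocked at V1.
Path 2: V0 → V6 ← V3 ← V1 → V4 → V5 ← V2
  V1 is a fork here and V1 is conditioned on, so the path is blocked at V1.
Path 3: V0 → V6 ← V3 → V4 ← V2
  V6 is a collider and V6 is conditioned on, which opens it; V3 is a fork and V3 is not conditioned on; V4 is a collider and V4 is conditioned on, which opens it — no node blocks this path, so it is active.
Path 4: V0 → V6 ← V3 → V4 → V5 ← V2
  V4 is a chain here and V4 is conditioned on, so the path is blocked at V4.
Path 5: V0 → V6 ← V3 ← V2
  V6 is a collider and V6 is conditioned on, which opens it; V3 is a chain and V3 is not conditioned on — no node blocks this path, so it is active.
At least one path is unblocked, so d-separation fails.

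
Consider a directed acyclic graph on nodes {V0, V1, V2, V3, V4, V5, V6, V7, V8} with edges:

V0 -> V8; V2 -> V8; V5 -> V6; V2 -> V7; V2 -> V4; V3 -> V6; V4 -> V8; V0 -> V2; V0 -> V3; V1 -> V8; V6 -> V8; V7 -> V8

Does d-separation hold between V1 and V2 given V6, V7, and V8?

No

Enumerating the 5 paths from V1 to V2 and testing each for blocking by {V6, V7, V8}:
Path 1: V1 → V8 ← V0 → V2
  V8 is a collider and V8 is conditioned on, which opens it; V0 is a fork and V0 is not conditioned on — no node blocks this path, so it is active.
Path 2: V1 → V8 ← V4 ← V2
  V8 is a collider and V8 is conditioned on, which opens it; V4 is a chain and V4 is not conditioned on — no node blocks this path, so it is active.
Path 3: V1 → V8 ← V7 ← V2
  V7 is a chain here and V7 is conditioned on, so the path is blocked at V7.
Path 4: V1 → V8 ← V6 ← V3 ← V0 → V2
  V6 is a chain here and V6 is conditioned on, so the path is blocked at V6.
Path 5: V1 → V8 ← V2
  V8 is a collider and V8 is conditioned on, which opens it — no node blocks this path, so it is active.
Since the path V1 → V8 ← V0 → V2 is active, V1 and V2 are not d-separated given {V6, V7, V8}.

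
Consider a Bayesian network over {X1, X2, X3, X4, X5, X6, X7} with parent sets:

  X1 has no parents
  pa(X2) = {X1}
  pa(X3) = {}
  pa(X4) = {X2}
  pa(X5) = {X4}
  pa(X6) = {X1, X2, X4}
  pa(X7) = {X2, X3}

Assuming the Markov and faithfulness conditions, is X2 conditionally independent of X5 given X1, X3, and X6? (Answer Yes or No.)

There are 3 undirected paths between X2 and X5; checking each against the conditioning set {X1, X3, X6}:
Path 1: X2 ← X1 → X6 ← X4 → X5
  X1 is a fork here and X1 is conditioned on, so the path is blocked at X1.
Path 2: X2 → X4 → X5
  X4 is a chain and X4 is not conditioned on — no node blocks this path, so it is active.
Path 3: X2 → X6 ← X4 → X5
  X6 is a collider and X6 is conditioned on, which opens it; X4 is a fork and X4 is not conditioned on — no node blocks this path, so it is active.
At least one path is unblocked, so d-separation fails.

No — X2 and X5 are not d-separated given {X1, X3, X6}.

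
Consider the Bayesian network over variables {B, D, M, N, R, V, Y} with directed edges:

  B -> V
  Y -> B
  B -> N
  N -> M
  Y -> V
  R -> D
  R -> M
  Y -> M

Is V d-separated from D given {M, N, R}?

Yes

We examine all 4 paths between V and D:
Path 1: V ← Y → M ← R → D
  R is a fork here and R is conditioned on, so the path is blocked at R.
Path 2: V ← Y → B → N → M ← R → D
  N is a chain here and N is conditioned on, so the path is blocked at N.
Path 3: V ← B → N → M ← R → D
  N is a chain here and N is conditioned on, so the path is blocked at N.
Path 4: V ← B ← Y → M ← R → D
  R is a fork here and R is conditioned on, so the path is blocked at R.
All paths are blocked; V ⊥ D | {M, N, R} holds.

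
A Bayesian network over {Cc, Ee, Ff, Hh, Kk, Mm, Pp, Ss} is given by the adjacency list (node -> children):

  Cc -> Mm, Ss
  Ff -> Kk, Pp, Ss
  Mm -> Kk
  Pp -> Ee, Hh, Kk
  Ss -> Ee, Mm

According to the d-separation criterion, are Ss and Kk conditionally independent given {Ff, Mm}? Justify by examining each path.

Yes

Enumerating the 6 paths from Ss to Kk and testing each for blocking by {Ff, Mm}:
  1. Ss ← Cc → Mm → Kk — Cc:fork[open]; Mm:chain[blocks] ⇒ blocked
  2. Ss → Mm → Kk — Mm:chain[blocks] ⇒ blocked
  3. Ss → Ee ← Pp → Kk — Ee:collider[blocks]; Pp:fork[open] ⇒ blocked
  4. Ss → Ee ← Pp ← Ff → Kk — Ee:collider[blocks]; Pp:chain[open]; Ff:fork[blocks] ⇒ blocked
  5. Ss ← Ff → Pp → Kk — Ff:fork[blocks]; Pp:chain[open] ⇒ blocked
  6. Ss ← Ff → Kk — Ff:fork[blocks] ⇒ blocked
Every path is blocked, so Ss and Kk are d-separated given {Ff, Mm}.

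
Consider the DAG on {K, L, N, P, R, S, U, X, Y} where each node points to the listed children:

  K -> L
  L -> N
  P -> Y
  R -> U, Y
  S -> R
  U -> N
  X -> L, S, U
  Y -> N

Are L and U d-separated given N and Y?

No

We examine all 6 paths between L and U:
  1. L ← X → U — X:fork[open] ⇒ active
  2. L ← X → S → R → U — X:fork[open]; S:chain[open]; R:chain[open] ⇒ active
  3. L ← X → S → R → Y → N ← U — X:fork[open]; S:chain[open]; R:chain[open]; Y:chain[blocks]; N:collider[open] ⇒ blocked
  4. L → N ← U — N:collider[open] ⇒ active
  5. L → N ← Y ← R → U — N:collider[open]; Y:chain[blocks]; R:fork[open] ⇒ blocked
  6. L → N ← Y ← R ← S ← X → U — N:collider[open]; Y:chain[blocks]; R:chain[open]; S:chain[open]; X:fork[open] ⇒ blocked
At least one path is unblocked, so d-separation fails.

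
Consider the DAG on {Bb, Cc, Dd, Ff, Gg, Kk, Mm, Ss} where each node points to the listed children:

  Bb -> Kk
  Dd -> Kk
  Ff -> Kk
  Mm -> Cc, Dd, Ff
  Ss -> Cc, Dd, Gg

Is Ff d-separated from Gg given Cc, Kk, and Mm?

No

We examine all 4 paths between Ff and Gg:
Path 1: Ff → Kk ← Dd ← Ss → Gg
  Kk is a collider and Kk is conditioned on, which opens it; Dd is a chain and Dd is not conditioned on; Ss is a fork and Ss is not conditioned on — no node blocks this path, so it is active.
Path 2: Ff → Kk ← Dd ← Mm → Cc ← Ss → Gg
  Mm is a fork here and Mm is conditioned on, so the path is blocked at Mm.
Path 3: Ff ← Mm → Dd ← Ss → Gg
  Mm is a fork here and Mm is conditioned on, so the path is blocked at Mm.
Path 4: Ff ← Mm → Cc ← Ss → Gg
  Mm is a fork here and Mm is conditioned on, so the path is blocked at Mm.
Because an active path exists, Ff and Gg are not d-separated.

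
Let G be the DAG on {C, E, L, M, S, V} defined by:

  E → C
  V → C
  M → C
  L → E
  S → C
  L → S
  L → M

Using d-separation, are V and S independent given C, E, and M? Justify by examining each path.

No — V and S are not d-separated given {C, E, M}.

Enumerating the 3 paths from V to S and testing each for blocking by {C, E, M}:
Path 1: V → C ← E ← L → S
  E is a chain here and E is conditioned on, so the path is blocked at E.
Path 2: V → C ← S
  C is a collider and C is conditioned on, which opens it — no node blocks this path, so it is active.
Path 3: V → C ← M ← L → S
  M is a chain here and M is conditioned on, so the path is blocked at M.
Since the path V → C ← S is active, V and S are not d-separated given {C, E, M}.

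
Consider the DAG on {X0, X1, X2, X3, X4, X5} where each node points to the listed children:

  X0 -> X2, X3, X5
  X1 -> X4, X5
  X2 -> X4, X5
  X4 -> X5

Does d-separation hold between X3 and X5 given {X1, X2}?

There are 4 undirected paths between X3 and X5; checking each against the conditioning set {X1, X2}:
Path 1: X3 ← X0 → X5
  X0 is a fork and X0 is not conditioned on — no node blocks this path, so it is active.
Path 2: X3 ← X0 → X2 → X5
  X2 is a chain here and X2 is conditioned on, so the path is blocked at X2.
Path 3: X3 ← X0 → X2 → X4 ← X1 → X5
  X2 is a chain here and X2 is conditioned on, so the path is blocked at X2.
Path 4: X3 ← X0 → X2 → X4 → X5
  X2 is a chain here and X2 is conditioned on, so the path is blocked at X2.
Because an active path exists, X3 and X5 are not d-separated.

No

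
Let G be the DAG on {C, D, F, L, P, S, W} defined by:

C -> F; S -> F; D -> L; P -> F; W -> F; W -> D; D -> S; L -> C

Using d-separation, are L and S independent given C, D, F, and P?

We examine all 4 paths between L and S:
Path 1: L → C → F ← S
  C is a chain here and C is conditioned on, so the path is blocked at C.
Path 2: L → C → F ← W → D → S
  C is a chain here and C is conditioned on, so the path is blocked at C.
Path 3: L ← D → S
  D is a fork here and D is conditioned on, so the path is blocked at D.
Path 4: L ← D ← W → F ← S
  D is a chain here and D is conditioned on, so the path is blocked at D.
Every path is blocked, so L and S are d-separated given {C, D, F, P}.

Yes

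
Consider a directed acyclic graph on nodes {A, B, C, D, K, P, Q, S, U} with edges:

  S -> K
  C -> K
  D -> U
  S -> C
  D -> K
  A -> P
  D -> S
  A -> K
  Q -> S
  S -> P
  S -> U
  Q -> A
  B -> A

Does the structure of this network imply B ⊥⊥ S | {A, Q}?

We examine all 6 paths between B and S:
Path 1: B → A → K ← C ← S
  A is a chain here and A is conditioned on, so the path is blocked at A.
Path 2: B → A → K ← S
  A is a chain here and A is conditioned on, so the path is blocked at A.
Path 3: B → A → K ← D → U ← S
  A is a chain here and A is conditioned on, so the path is blocked at A.
Path 4: B → A → K ← D → S
  A is a chain here and A is conditioned on, so the path is blocked at A.
Path 5: B → A ← Q → S
  Q is a fork here and Q is conditioned on, so the path is blocked at Q.
Path 6: B → A → P ← S
  A is a chain here and A is conditioned on, so the path is blocked at A.
Since every path is blocked, d-separation holds.

Yes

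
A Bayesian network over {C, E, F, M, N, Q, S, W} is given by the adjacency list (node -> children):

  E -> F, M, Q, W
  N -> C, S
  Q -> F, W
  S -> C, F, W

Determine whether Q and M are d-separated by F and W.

We examine all 5 paths between Q and M:
Path 1: Q ← E → M
  E is a fork and E is not conditioned on — no node blocks this path, so it is active.
Path 2: Q → W ← E → M
  W is a collider and W is conditioned on, which opens it; E is a fork and E is not conditioned on — no node blocks this path, so it is active.
Path 3: Q → W ← S → F ← E → M
  W is a collider and W is conditioned on, which opens it; S is a fork and S is not conditioned on; F is a collider and F is conditioned on, which opens it; E is a fork and E is not conditioned on — no node blocks this path, so it is active.
Path 4: Q → F ← E → M
  F is a collider and F is conditioned on, which opens it; E is a fork and E is not conditioned on — no node blocks this path, so it is active.
Path 5: Q → F ← S → W ← E → M
  F is a collider and F is conditioned on, which opens it; S is a fork and S is not conditioned on; W is a collider and W is conditioned on, which opens it; E is a fork and E is not conditioned on — no node blocks this path, so it is active.
At least one path is unblocked, so d-separation fails.

No — Q and M are not d-separated given {F, W}.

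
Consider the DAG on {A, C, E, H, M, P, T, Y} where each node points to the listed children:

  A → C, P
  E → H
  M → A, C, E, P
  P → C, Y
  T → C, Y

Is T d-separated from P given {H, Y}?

No

We examine all 6 paths between T and P:
Path 1: T → C ← A → P
  C is a collider here and neither C nor any of its descendants is conditioned on, so the collider stays closed — the path is blocked at C.
Path 2: T → C ← A ← M → P
  C is a collider here and neither C nor any of its descendants is conditioned on, so the collider stays closed — the path is blocked at C.
Path 3: T → C ← P
  C is a collider here and neither C nor any of its descendants is conditioned on, so the collider stays closed — the path is blocked at C.
Path 4: T → C ← M → A → P
  C is a collider here and neither C nor any of its descendants is conditioned on, so the collider stays closed — the path is blocked at C.
Path 5: T → C ← M → P
  C is a collider here and neither C nor any of its descendants is conditioned on, so the collider stays closed — the path is blocked at C.
Path 6: T → Y ← P
  Y is a collider and Y is conditioned on, which opens it — no node blocks this path, so it is active.
Because an active path exists, T and P are not d-separated.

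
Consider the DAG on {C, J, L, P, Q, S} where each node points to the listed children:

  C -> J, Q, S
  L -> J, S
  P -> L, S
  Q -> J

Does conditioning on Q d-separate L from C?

Yes — L and C are d-separated given {Q}.

Enumerating the 4 paths from L to C and testing each for blocking by {Q}:
Path 1: L → J ← C
  J is a collider here and neither J nor any of its descendants is conditioned on, so the collider stays closed — the path is blocked at J.
Path 2: L → J ← Q ← C
  J is a collider here and neither J nor any of its descendants is conditioned on, so the collider stays closed — the path is blocked at J.
Path 3: L → S ← C
  S is a collider here and neither S nor any of its descendants is conditioned on, so the collider stays closed — the path is blocked at S.
Path 4: L ← P → S ← C
  S is a collider here and neither S nor any of its descendants is conditioned on, so the collider stays closed — the path is blocked at S.
Since every path is blocked, d-separation holds.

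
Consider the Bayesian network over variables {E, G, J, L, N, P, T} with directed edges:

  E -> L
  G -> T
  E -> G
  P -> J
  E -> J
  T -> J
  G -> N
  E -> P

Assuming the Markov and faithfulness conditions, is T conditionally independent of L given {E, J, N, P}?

Yes

We examine all 3 paths between T and L:
Path 1: T → J ← E → L
  E is a fork here and E is conditioned on, so the path is blocked at E.
Path 2: T → J ← P ← E → L
  P is a chain here and P is conditioned on, so the path is blocked at P.
Path 3: T ← G ← E → L
  E is a fork here and E is conditioned on, so the path is blocked at E.
Since every path is blocked, d-separation holds.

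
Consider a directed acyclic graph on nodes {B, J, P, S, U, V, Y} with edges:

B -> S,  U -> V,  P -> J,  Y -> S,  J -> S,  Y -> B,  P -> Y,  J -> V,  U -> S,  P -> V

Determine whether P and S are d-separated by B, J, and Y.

Enumerating the 6 paths from P to S and testing each for blocking by {B, J, Y}:
  1. P → Y → S — Y:chain[blocks] ⇒ blocked
  2. P → Y → B → S — Y:chain[blocks]; B:chain[blocks] ⇒ blocked
  3. P → J → S — J:chain[blocks] ⇒ blocked
  4. P → J → V ← U → S — J:chain[blocks]; V:collider[blocks]; U:fork[open] ⇒ blocked
  5. P → V ← J → S — V:collider[blocks]; J:fork[blocks] ⇒ blocked
  6. P → V ← U → S — V:collider[blocks]; U:fork[open] ⇒ blocked
Since every path is blocked, d-separation holds.

Yes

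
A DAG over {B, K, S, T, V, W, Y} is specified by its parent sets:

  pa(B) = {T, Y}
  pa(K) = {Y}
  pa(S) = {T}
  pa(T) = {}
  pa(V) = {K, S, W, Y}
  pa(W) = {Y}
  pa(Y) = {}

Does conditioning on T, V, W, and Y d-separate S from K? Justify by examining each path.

There are 6 undirected paths between S and K; checking each against the conditioning set {T, V, W, Y}:
Path 1: S → V ← K
  V is a collider and V is conditioned on, which opens it — no node blocks this path, so it is active.
Path 2: S → V ← W ← Y → K
  W is a chain here and W is conditioned on, so the path is blocked at W.
Path 3: S → V ← Y → K
  Y is a fork here and Y is conditioned on, so the path is blocked at Y.
Path 4: S ← T → B ← Y → K
  T is a fork here and T is conditioned on, so the path is blocked at T.
Path 5: S ← T → B ← Y → V ← K
  T is a fork here and T is conditioned on, so the path is blocked at T.
Path 6: S ← T → B ← Y → W → V ← K
  T is a fork here and T is conditioned on, so the path is blocked at T.
At least one path is unblocked, so d-separation fails.

No — S and K are not d-separated given {T, V, W, Y}.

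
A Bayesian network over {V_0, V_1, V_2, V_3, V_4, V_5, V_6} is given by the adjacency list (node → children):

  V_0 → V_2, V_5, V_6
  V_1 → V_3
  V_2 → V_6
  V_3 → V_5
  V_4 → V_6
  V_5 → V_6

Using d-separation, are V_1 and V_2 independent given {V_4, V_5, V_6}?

No — V_1 and V_2 are not d-separated given {V_4, V_5, V_6}.

There are 4 undirected paths between V_1 and V_2; checking each against the conditioning set {V_4, V_5, V_6}:
Path 1: V_1 → V_3 → V_5 → V_6 ← V_0 → V_2
  V_5 is a chain here and V_5 is conditioned on, so the path is blocked at V_5.
Path 2: V_1 → V_3 → V_5 → V_6 ← V_2
  V_5 is a chain here and V_5 is conditioned on, so the path is blocked at V_5.
Path 3: V_1 → V_3 → V_5 ← V_0 → V_6 ← V_2
  V_3 is a chain and V_3 is not conditioned on; V_5 is a collider and V_5 is conditioned on, which opens it; V_0 is a fork and V_0 is not conditioned on; V_6 is a collider and V_6 is conditioned on, which opens it — no node blocks this path, so it is active.
Path 4: V_1 → V_3 → V_5 ← V_0 → V_2
  V_3 is a chain and V_3 is not conditioned on; V_5 is a collider and V_5 is conditioned on, which opens it; V_0 is a fork and V_0 is not conditioned on — no node blocks this path, so it is active.
Because an active path exists, V_1 and V_2 are not d-separated.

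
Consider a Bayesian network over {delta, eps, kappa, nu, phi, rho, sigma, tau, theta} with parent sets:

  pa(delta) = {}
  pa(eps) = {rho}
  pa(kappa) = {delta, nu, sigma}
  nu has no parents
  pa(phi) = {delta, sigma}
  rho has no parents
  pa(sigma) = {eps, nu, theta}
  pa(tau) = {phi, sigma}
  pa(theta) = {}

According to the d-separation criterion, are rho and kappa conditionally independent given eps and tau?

Enumerating the 4 paths from rho to kappa and testing each for blocking by {eps, tau}:
Path 1: rho → eps → sigma ← nu → kappa
  eps is a chain here and eps is conditioned on, so the path is blocked at eps.
Path 2: rho → eps → sigma → tau ← phi ← delta → kappa
  eps is a chain here and eps is conditioned on, so the path is blocked at eps.
Path 3: rho → eps → sigma → kappa
  eps is a chain here and eps is conditioned on, so the path is blocked at eps.
Path 4: rho → eps → sigma → phi ← delta → kappa
  eps is a chain here and eps is conditioned on, so the path is blocked at eps.
All paths are blocked; rho ⊥ kappa | {eps, tau} holds.

Yes — rho and kappa are d-separated given {eps, tau}.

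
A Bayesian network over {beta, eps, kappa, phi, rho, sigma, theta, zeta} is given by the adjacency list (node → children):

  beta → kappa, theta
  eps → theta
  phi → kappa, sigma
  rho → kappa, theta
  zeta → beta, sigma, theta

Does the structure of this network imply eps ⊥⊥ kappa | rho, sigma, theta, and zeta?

Enumerating the 5 paths from eps to kappa and testing each for blocking by {rho, sigma, theta, zeta}:
Path 1: eps → theta ← zeta → sigma ← phi → kappa
  zeta is a fork here and zeta is conditioned on, so the path is blocked at zeta.
Path 2: eps → theta ← zeta → beta → kappa
  zeta is a fork here and zeta is conditioned on, so the path is blocked at zeta.
Path 3: eps → theta ← beta ← zeta → sigma ← phi → kappa
  zeta is a fork here and zeta is conditioned on, so the path is blocked at zeta.
Path 4: eps → theta ← beta → kappa
  theta is a collider and theta is conditioned on, which opens it; beta is a fork and beta is not conditioned on — no node blocks this path, so it is active.
Path 5: eps → theta ← rho → kappa
  rho is a fork here and rho is conditioned on, so the path is blocked at rho.
Because an active path exists, eps and kappa are not d-separated.

No — eps and kappa are not d-separated given {rho, sigma, theta, zeta}.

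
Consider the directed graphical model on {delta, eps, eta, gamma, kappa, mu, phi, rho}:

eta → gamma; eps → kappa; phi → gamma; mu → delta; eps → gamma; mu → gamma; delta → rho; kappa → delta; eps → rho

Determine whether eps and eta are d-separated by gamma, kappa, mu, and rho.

No

We examine all 3 paths between eps and eta:
Path 1: eps → rho ← delta ← mu → gamma ← eta
  mu is a fork here and mu is conditioned on, so the path is blocked at mu.
Path 2: eps → kappa → delta ← mu → gamma ← eta
  kappa is a chain here and kappa is conditioned on, so the path is blocked at kappa.
Path 3: eps → gamma ← eta
  gamma is a collider and gamma is conditioned on, which opens it — no node blocks this path, so it is active.
Because an active path exists, eps and eta are not d-separated.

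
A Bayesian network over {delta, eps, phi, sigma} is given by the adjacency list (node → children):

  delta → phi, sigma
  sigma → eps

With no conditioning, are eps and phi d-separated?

No — eps and phi are not d-separated given ∅.

Only one path connects eps and phi:
Path 1: eps ← sigma ← delta → phi
  sigma is a chain and sigma is not conditioned on; delta is a fork and delta is not conditioned on — no node blocks this path, so it is active.
Since the path eps ← sigma ← delta → phi is active, eps and phi are not d-separated given ∅.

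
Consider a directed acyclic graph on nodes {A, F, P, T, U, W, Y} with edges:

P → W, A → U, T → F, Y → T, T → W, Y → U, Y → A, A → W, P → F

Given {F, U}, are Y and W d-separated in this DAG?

No

We examine all 4 paths between Y and W:
Path 1: Y → U ← A → W
  U is a collider and U is conditioned on, which opens it; A is a fork and A is not conditioned on — no node blocks this path, so it is active.
Path 2: Y → A → W
  A is a chain and A is not conditioned on — no node blocks this path, so it is active.
Path 3: Y → T → W
  T is a chain and T is not conditioned on — no node blocks this path, so it is active.
Path 4: Y → T → F ← P → W
  T is a chain and T is not conditioned on; F is a collider and F is conditioned on, which opens it; P is a fork and P is not conditioned on — no node blocks this path, so it is active.
Since the path Y → U ← A → W is active, Y and W are not d-separated given {F, U}.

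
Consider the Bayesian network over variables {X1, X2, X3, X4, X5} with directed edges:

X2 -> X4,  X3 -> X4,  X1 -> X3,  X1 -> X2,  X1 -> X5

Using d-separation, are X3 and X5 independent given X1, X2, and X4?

Yes — X3 and X5 are d-separated given {X1, X2, X4}.

There are 2 undirected paths between X3 and X5; checking each against the conditioning set {X1, X2, X4}:
  1. X3 ← X1 → X5 — X1:fork[blocks] ⇒ blocked
  2. X3 → X4 ← X2 ← X1 → X5 — X4:collider[open]; X2:chain[blocks]; X1:fork[blocks] ⇒ blocked
Since every path is blocked, d-separation holds.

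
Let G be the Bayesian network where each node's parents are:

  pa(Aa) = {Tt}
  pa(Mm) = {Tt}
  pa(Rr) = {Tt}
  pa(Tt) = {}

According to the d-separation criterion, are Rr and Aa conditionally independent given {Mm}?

There is one path between Rr and Aa:
  1. Rr ← Tt → Aa — Tt:fork[open] ⇒ active
At least one path is unblocked, so d-separation fails.

No — Rr and Aa are not d-separated given {Mm}.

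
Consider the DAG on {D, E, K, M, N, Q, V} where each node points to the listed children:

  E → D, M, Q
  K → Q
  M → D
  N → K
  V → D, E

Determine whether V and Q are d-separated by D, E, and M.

Yes

Enumerating the 3 paths from V to Q and testing each for blocking by {D, E, M}:
Path 1: V → E → Q
  E is a chain here and E is conditioned on, so the path is blocked at E.
Path 2: V → D ← M ← E → Q
  M is a chain here and M is conditioned on, so the path is blocked at M.
Path 3: V → D ← E → Q
  E is a fork here and E is conditioned on, so the path is blocked at E.
All paths are blocked; V ⊥ Q | {D, E, M} holds.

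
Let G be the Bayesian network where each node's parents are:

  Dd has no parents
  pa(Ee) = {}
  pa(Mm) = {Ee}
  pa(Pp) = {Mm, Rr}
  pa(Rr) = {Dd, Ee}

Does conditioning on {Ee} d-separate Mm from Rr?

Yes

There are 2 undirected paths between Mm and Rr; checking each against the conditioning set {Ee}:
  1. Mm → Pp ← Rr — Pp:collider[blocks] ⇒ blocked
  2. Mm ← Ee → Rr — Ee:fork[blocks] ⇒ blocked
All paths are blocked; Mm ⊥ Rr | {Ee} holds.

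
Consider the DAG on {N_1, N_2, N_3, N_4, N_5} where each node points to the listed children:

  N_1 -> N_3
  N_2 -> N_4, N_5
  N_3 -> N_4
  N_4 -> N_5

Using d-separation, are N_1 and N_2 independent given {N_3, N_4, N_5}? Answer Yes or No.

Yes

We examine all 2 paths between N_1 and N_2:
Path 1: N_1 → N_3 → N_4 ← N_2
  N_3 is a chain here and N_3 is conditioned on, so the path is blocked at N_3.
Path 2: N_1 → N_3 → N_4 → N_5 ← N_2
  N_3 is a chain here and N_3 is conditioned on, so the path is blocked at N_3.
All paths are blocked; N_1 ⊥ N_2 | {N_3, N_4, N_5} holds.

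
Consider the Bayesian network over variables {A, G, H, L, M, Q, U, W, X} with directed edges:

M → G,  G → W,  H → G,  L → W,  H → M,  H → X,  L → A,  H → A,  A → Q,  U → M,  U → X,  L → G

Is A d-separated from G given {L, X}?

We examine all 5 paths between A and G:
  1. A ← H → M → G — H:fork[open]; M:chain[open] ⇒ active
  2. A ← H → X ← U → M → G — H:fork[open]; X:collider[open]; U:fork[open]; M:chain[open] ⇒ active
  3. A ← H → G — H:fork[open] ⇒ active
  4. A ← L → W ← G — L:fork[blocks]; W:collider[blocks] ⇒ blocked
  5. A ← L → G — L:fork[blocks] ⇒ blocked
Because an active path exists, A and G are not d-separated.

No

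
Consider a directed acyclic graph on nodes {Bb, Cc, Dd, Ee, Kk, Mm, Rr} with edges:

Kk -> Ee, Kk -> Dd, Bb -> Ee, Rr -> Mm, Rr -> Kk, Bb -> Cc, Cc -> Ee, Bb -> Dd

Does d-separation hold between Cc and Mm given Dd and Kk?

We examine all 4 paths between Cc and Mm:
Path 1: Cc ← Bb → Dd ← Kk ← Rr → Mm
  Kk is a chain here and Kk is conditioned on, so the path is blocked at Kk.
Path 2: Cc ← Bb → Ee ← Kk ← Rr → Mm
  Ee is a collider here and neither Ee nor any of its descendants is conditioned on, so the collider stays closed — the path is blocked at Ee.
Path 3: Cc → Ee ← Kk ← Rr → Mm
  Ee is a collider here and neither Ee nor any of its descendants is conditioned on, so the collider stays closed — the path is blocked at Ee.
Path 4: Cc → Ee ← Bb → Dd ← Kk ← Rr → Mm
  Ee is a collider here and neither Ee nor any of its descendants is conditioned on, so the collider stays closed — the path is blocked at Ee.
All paths are blocked; Cc ⊥ Mm | {Dd, Kk} holds.

Yes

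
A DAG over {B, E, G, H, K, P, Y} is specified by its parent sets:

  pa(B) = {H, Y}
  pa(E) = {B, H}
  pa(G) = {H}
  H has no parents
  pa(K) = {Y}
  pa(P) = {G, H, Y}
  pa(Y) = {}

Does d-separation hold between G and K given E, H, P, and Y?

Yes — G and K are d-separated given {E, H, P, Y}.

6 paths connect G and K; each must be blocked for d-separation to hold:
Path 1: G → P ← H → E ← B ← Y → K
  H is a fork here and H is conditioned on, so the path is blocked at H.
Path 2: G → P ← H → B ← Y → K
  H is a fork here and H is conditioned on, so the path is blocked at H.
Path 3: G → P ← Y → K
  Y is a fork here and Y is conditioned on, so the path is blocked at Y.
Path 4: G ← H → E ← B ← Y → K
  H is a fork here and H is conditioned on, so the path is blocked at H.
Path 5: G ← H → P ← Y → K
  H is a fork here and H is conditioned on, so the path is blocked at H.
Path 6: G ← H → B ← Y → K
  H is a fork here and H is conditioned on, so the path is blocked at H.
Every path is blocked, so G and K are d-separated given {E, H, P, Y}.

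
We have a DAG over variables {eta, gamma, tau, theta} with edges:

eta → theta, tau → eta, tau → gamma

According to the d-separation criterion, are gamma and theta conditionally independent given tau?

Yes — gamma and theta are d-separated given {tau}.

The only undirected path from gamma to theta is:
  1. gamma ← tau → eta → theta — tau:fork[blocks]; eta:chain[open] ⇒ blocked
Since every path is blocked, d-separation holds.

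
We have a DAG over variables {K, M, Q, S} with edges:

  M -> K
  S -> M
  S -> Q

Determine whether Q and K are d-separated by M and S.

Only one path connects Q and K:
  1. Q ← S → M → K — S:fork[blocks]; M:chain[blocks] ⇒ blocked
All paths are blocked; Q ⊥ K | {M, S} holds.

Yes — Q and K are d-separated given {M, S}.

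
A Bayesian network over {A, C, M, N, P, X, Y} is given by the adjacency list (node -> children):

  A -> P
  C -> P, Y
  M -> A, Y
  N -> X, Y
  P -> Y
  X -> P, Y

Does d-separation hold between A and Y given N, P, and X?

No — A and Y are not d-separated given {N, P, X}.

5 paths connect A and Y; each must be blocked for d-separation to hold:
  1. A ← M → Y — M:fork[open] ⇒ active
  2. A → P → Y — P:chain[blocks] ⇒ blocked
  3. A → P ← C → Y — P:collider[open]; C:fork[open] ⇒ active
  4. A → P ← X ← N → Y — P:collider[open]; X:chain[blocks]; N:fork[blocks] ⇒ blocked
  5. A → P ← X → Y — P:collider[open]; X:fork[blocks] ⇒ blocked
At least one path is unblocked, so d-separation fails.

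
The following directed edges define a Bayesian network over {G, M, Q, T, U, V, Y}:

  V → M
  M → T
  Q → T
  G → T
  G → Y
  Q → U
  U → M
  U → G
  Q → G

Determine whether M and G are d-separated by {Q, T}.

There are 6 undirected paths between M and G; checking each against the conditioning set {Q, T}:
Path 1: M → T ← G
  T is a collider and T is conditioned on, which opens it — no node blocks this path, so it is active.
Path 2: M → T ← Q → G
  Q is a fork here and Q is conditioned on, so the path is blocked at Q.
Path 3: M → T ← Q → U → G
  Q is a fork here and Q is conditioned on, so the path is blocked at Q.
Path 4: M ← U → G
  U is a fork and U is not conditioned on — no node blocks this path, so it is active.
Path 5: M ← U ← Q → G
  Q is a fork here and Q is conditioned on, so the path is blocked at Q.
Path 6: M ← U ← Q → T ← G
  Q is a fork here and Q is conditioned on, so the path is blocked at Q.
Since the path M → T ← G is active, M and G are not d-separated given {Q, T}.

No — M and G are not d-separated given {Q, T}.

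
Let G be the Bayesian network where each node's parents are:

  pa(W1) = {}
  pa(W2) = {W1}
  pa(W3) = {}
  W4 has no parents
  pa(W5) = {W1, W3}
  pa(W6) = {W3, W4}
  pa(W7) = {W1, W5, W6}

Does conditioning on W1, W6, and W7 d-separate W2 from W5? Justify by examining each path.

Yes — W2 and W5 are d-separated given {W1, W6, W7}.

We examine all 3 paths between W2 and W5:
  1. W2 ← W1 → W5 — W1:fork[blocks] ⇒ blocked
  2. W2 ← W1 → W7 ← W6 ← W3 → W5 — W1:fork[blocks]; W7:collider[open]; W6:chain[blocks]; W3:fork[open] ⇒ blocked
  3. W2 ← W1 → W7 ← W5 — W1:fork[blocks]; W7:collider[open] ⇒ blocked
All paths are blocked; W2 ⊥ W5 | {W1, W6, W7} holds.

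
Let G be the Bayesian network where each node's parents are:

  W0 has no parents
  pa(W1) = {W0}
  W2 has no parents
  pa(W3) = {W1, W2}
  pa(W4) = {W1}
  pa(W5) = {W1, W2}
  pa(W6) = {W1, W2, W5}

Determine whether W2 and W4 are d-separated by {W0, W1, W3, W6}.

We examine all 5 paths between W2 and W4:
  1. W2 → W5 ← W1 → W4 — W5:collider[open]; W1:fork[blocks] ⇒ blocked
  2. W2 → W5 → W6 ← W1 → W4 — W5:chain[open]; W6:collider[open]; W1:fork[blocks] ⇒ blocked
  3. W2 → W3 ← W1 → W4 — W3:collider[open]; W1:fork[blocks] ⇒ blocked
  4. W2 → W6 ← W5 ← W1 → W4 — W6:collider[open]; W5:chain[open]; W1:fork[blocks] ⇒ blocked
  5. W2 → W6 ← W1 → W4 — W6:collider[open]; W1:fork[blocks] ⇒ blocked
All paths are blocked; W2 ⊥ W4 | {W0, W1, W3, W6} holds.

Yes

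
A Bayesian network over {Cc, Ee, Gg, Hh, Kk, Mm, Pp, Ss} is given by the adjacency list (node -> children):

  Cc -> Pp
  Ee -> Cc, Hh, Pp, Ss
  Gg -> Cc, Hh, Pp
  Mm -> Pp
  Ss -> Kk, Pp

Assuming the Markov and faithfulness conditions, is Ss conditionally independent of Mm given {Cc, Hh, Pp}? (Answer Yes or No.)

6 paths connect Ss and Mm; each must be blocked for d-separation to hold:
Path 1: Ss ← Ee → Pp ← Mm
  Ee is a fork and Ee is not conditioned on; Pp is a collider and Pp is conditioned on, which opens it — no node blocks this path, so it is active.
Path 2: Ss ← Ee → Cc ← Gg → Pp ← Mm
  Ee is a fork and Ee is not conditioned on; Cc is a collider and Cc is conditioned on, which opens it; Gg is a fork and Gg is not conditioned on; Pp is a collider and Pp is conditioned on, which opens it — no node blocks this path, so it is active.
Path 3: Ss ← Ee → Cc → Pp ← Mm
  Cc is a chain here and Cc is conditioned on, so the path is blocked at Cc.
Path 4: Ss ← Ee → Hh ← Gg → Pp ← Mm
  Ee is a fork and Ee is not conditioned on; Hh is a collider and Hh is conditioned on, which opens it; Gg is a fork and Gg is not conditioned on; Pp is a collider and Pp is conditioned on, which opens it — no node blocks this path, so it is active.
Path 5: Ss ← Ee → Hh ← Gg → Cc → Pp ← Mm
  Cc is a chain here and Cc is conditioned on, so the path is blocked at Cc.
Path 6: Ss → Pp ← Mm
  Pp is a collider and Pp is conditioned on, which opens it — no node blocks this path, so it is active.
At least one path is unblocked, so d-separation fails.

No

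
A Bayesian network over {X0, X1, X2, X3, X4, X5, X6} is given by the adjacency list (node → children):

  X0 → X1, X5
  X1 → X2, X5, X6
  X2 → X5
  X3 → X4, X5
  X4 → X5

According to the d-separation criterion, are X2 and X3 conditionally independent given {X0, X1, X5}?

There are 6 undirected paths between X2 and X3; checking each against the conditioning set {X0, X1, X5}:
Path 1: X2 → X5 ← X4 ← X3
  X5 is a collider and X5 is conditioned on, which opens it; X4 is a chain and X4 is not conditioned on — no node blocks this path, so it is active.
Path 2: X2 → X5 ← X3
  X5 is a collider and X5 is conditioned on, which opens it — no node blocks this path, so it is active.
Path 3: X2 ← X1 → X5 ← X4 ← X3
  X1 is a fork here and X1 is conditioned on, so the path is blocked at X1.
Path 4: X2 ← X1 → X5 ← X3
  X1 is a fork here and X1 is conditioned on, so the path is blocked at X1.
Path 5: X2 ← X1 ← X0 → X5 ← X4 ← X3
  X1 is a chain here and X1 is conditioned on, so the path is blocked at X1.
Path 6: X2 ← X1 ← X0 → X5 ← X3
  X1 is a chain here and X1 is conditioned on, so the path is blocked at X1.
Since the path X2 → X5 ← X4 ← X3 is active, X2 and X3 are not d-separated given {X0, X1, X5}.

No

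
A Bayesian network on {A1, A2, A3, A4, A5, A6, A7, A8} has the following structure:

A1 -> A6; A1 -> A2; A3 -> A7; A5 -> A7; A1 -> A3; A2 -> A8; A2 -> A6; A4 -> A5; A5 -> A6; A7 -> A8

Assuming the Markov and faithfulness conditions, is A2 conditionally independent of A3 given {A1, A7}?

Yes

6 paths connect A2 and A3; each must be blocked for d-separation to hold:
Path 1: A2 → A6 ← A1 → A3
  A6 is a collider here and neither A6 nor any of its descendants is conditioned on, so the collider stays closed — the path is blocked at A6.
Path 2: A2 → A6 ← A5 → A7 ← A3
  A6 is a collider here and neither A6 nor any of its descendants is conditioned on, so the collider stays closed — the path is blocked at A6.
Path 3: A2 → A8 ← A7 ← A3
  A8 is a collider here and neither A8 nor any of its descendants is conditioned on, so the collider stays closed — the path is blocked at A8.
Path 4: A2 → A8 ← A7 ← A5 → A6 ← A1 → A3
  A8 is a collider here and neither A8 nor any of its descendants is conditioned on, so the collider stays closed — the path is blocked at A8.
Path 5: A2 ← A1 → A6 ← A5 → A7 ← A3
  A1 is a fork here and A1 is conditioned on, so the path is blocked at A1.
Path 6: A2 ← A1 → A3
  A1 is a fork here and A1 is conditioned on, so the path is blocked at A1.
Since every path is blocked, d-separation holds.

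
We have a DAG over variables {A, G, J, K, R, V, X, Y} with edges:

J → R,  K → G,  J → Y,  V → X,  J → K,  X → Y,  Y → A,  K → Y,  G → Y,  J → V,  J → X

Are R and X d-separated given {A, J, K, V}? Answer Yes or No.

We examine all 5 paths between R and X:
Path 1: R ← J → K → G → Y ← X
  J is a fork here and J is conditioned on, so the path is blocked at J.
Path 2: R ← J → K → Y ← X
  J is a fork here and J is conditioned on, so the path is blocked at J.
Path 3: R ← J → V → X
  J is a fork here and J is conditioned on, so the path is blocked at J.
Path 4: R ← J → X
  J is a fork here and J is conditioned on, so the path is blocked at J.
Path 5: R ← J → Y ← X
  J is a fork here and J is conditioned on, so the path is blocked at J.
Since every path is blocked, d-separation holds.

Yes — R and X are d-separated given {A, J, K, V}.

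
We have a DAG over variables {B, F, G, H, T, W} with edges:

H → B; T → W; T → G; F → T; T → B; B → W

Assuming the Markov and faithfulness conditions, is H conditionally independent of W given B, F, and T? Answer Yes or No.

There are 2 undirected paths between H and W; checking each against the conditioning set {B, F, T}:
Path 1: H → B ← T → W
  T is a fork here and T is conditioned on, so the path is blocked at T.
Path 2: H → B → W
  B is a chain here and B is conditioned on, so the path is blocked at B.
Since every path is blocked, d-separation holds.

Yes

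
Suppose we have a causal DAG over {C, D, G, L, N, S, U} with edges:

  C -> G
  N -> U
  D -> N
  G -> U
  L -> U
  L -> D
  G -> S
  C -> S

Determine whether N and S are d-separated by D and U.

4 paths connect N and S; each must be blocked for d-separation to hold:
Path 1: N → U ← G → S
  U is a collider and U is conditioned on, which opens it; G is a fork and G is not conditioned on — no node blocks this path, so it is active.
Path 2: N → U ← G ← C → S
  U is a collider and U is conditioned on, which opens it; G is a chain and G is not conditioned on; C is a fork and C is not conditioned on — no node blocks this path, so it is active.
Path 3: N ← D ← L → U ← G → S
  D is a chain here and D is conditioned on, so the path is blocked at D.
Path 4: N ← D ← L → U ← G ← C → S
  D is a chain here and D is conditioned on, so the path is blocked at D.
Since the path N → U ← G → S is active, N and S are not d-separated given {D, U}.

No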